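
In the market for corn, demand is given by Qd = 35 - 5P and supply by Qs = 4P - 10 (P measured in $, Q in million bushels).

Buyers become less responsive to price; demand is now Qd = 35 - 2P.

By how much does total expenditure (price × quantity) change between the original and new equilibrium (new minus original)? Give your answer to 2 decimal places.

Original equilibrium: 35 - 5P = 4P - 10 gives 45 = 9P, so P = 5 and Q = 10.
After the shift, demand is Qd = 35 - 2P and supply is Qs = 4P - 10.
Setting them equal: 35 - 2P = 4P - 10 → 45 = 6P, so P = 7.5 and Q = 20.
Expenditure moves from 5×10 = 50 to 7.5×20 = 150; change = +100.00.

+100.00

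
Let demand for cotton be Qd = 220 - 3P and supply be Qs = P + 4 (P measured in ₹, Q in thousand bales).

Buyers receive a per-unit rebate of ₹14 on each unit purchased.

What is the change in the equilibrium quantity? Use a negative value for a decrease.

Original equilibrium: 220 - 3P = P + 4 gives 216 = 4P, so P = 54 and Q = 58.
Since buyers' out-of-pocket price is the market price minus the rebate, the effective demand curve becomes Qd = 262 - 3P.
Setting them equal: 262 - 3P = P + 4 → 258 = 4P, so P = 64.5 and Q = 68.5.
ΔQ = 68.5 − 58 = +10.5.

+10.5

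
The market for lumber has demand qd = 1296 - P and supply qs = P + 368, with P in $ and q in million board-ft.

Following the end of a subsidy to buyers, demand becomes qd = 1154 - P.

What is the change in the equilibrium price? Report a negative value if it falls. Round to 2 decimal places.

Before the shock: 1296 - P = P + 368 ⇒ 928 = 2P ⇒ P = 464, q = 832.
The shock moves the curves to qd = 1154 - P and qs = P + 368.
Clearing the new market: 1154 - P = P + 368, so P = 393 and q = 761.
ΔP = 393 − 464 = -71.00.

-71.00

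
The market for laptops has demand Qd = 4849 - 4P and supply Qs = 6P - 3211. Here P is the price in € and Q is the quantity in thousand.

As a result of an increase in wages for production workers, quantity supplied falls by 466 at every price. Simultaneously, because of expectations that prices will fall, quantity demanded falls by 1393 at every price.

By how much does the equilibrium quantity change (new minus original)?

Initially, 4849 - 4P = 6P - 3211, so 8060 = 10P and P = 806, Q = 1625.
After the shift, demand is Qd = 3456 - 4P and supply is Qs = 6P - 3677.
New equilibrium: 3456 - 4P = 6P - 3677 ⇒ 7133 = 10P ⇒ P = 713.3, Q = 602.8.
ΔQ = 602.8 − 1625 = -1022.2.

-1022.2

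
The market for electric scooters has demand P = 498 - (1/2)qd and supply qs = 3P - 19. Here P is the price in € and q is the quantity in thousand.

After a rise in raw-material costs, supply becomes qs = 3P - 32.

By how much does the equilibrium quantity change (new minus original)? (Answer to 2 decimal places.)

-5.20

Before the shock: 996 - 2P = 3P - 19 ⇒ 1015 = 5P ⇒ P = 203, q = 590.
With the change applied: demand qd = 996 - 2P, supply qs = 3P - 32.
New equilibrium: 996 - 2P = 3P - 32 ⇒ 1028 = 5P ⇒ P = 205.6, q = 584.8.
Δq = 584.8 − 590 = -5.20.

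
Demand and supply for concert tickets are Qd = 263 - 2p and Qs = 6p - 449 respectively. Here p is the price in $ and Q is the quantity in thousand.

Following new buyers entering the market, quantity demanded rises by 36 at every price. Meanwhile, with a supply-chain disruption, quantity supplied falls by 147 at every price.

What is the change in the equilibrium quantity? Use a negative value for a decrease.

Initially, 263 - 2p = 6p - 449, so 712 = 8p and p = 89, Q = 85.
The new curves are Qd = 299 - 2p (demand) and Qs = 6p - 596 (supply).
Clearing the new market: 299 - 2p = 6p - 596, so p = 111.875 and Q = 75.25.
ΔQ = 75.25 − 85 = -9.75.

-9.75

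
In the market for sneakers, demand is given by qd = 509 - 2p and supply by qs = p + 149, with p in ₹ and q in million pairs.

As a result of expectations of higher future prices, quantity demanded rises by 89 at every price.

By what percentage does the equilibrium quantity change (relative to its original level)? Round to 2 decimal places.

Original equilibrium: 509 - 2p = p + 149 gives 360 = 3p, so p = 120 and q = 269.
With the change applied: demand qd = 598 - 2p, supply qs = p + 149.
Equate the new curves: 598 - 2p = p + 149, giving 449 = 3p, p = 449/3 ≈ 149.6667, q = 896/3 ≈ 298.6667.
%Δq = (298.6667 − 269) / 269 × 100 = +11.03%.

+11.03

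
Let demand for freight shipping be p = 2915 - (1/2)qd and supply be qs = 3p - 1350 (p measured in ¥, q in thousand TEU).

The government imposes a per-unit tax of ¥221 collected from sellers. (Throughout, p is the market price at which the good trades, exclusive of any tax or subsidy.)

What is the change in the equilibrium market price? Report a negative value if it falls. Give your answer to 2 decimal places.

Solve the original market: 5830 - 2p = 3p - 1350, hence p = 1436 and q = 2958.
Since sellers keep the price net of the tax, the effective supply curve becomes qs = 3p - 2013.
Clearing the new market: 5830 - 2p = 3p - 2013, so p = 1568.6 and q = 2692.8.
Δp = 1568.6 − 1436 = +132.60.

+132.60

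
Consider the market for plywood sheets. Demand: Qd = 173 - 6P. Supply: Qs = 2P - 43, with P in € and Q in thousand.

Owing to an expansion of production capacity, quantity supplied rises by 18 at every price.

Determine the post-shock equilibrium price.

Before the shock: 173 - 6P = 2P - 43 ⇒ 216 = 8P ⇒ P = 27, Q = 11.
With the change applied: demand Qd = 173 - 6P, supply Qs = 2P - 25.
Setting them equal: 173 - 6P = 2P - 25 → 198 = 8P, so P = 24.75 and Q = 24.5.

24.75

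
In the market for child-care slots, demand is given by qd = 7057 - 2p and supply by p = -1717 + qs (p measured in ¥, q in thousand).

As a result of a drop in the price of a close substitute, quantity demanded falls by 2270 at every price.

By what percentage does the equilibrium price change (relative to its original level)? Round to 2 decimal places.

-42.51

Initially, 7057 - 2p = p + 1717, so 5340 = 3p and p = 1780, q = 3497.
With the change applied: demand qd = 4787 - 2p, supply qs = p + 1717.
Equate the new curves: 4787 - 2p = p + 1717, giving 3070 = 3p, p = 3070/3 ≈ 1023.3333, q = 8221/3 ≈ 2740.3333.
%Δp = (1023.3333 − 1780) / 1780 × 100 = -42.51%.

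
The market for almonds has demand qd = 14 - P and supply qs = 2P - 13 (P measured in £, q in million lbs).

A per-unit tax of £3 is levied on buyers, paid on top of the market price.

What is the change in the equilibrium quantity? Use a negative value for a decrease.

Initially, 14 - P = 2P - 13, so 27 = 3P and P = 9, q = 5.
Since buyers pay the price plus the tax, the effective demand curve becomes qd = 11 - P.
Setting them equal: 11 - P = 2P - 13 → 24 = 3P, so P = 8 and q = 3.
Δq = 3 − 5 = -2.

-2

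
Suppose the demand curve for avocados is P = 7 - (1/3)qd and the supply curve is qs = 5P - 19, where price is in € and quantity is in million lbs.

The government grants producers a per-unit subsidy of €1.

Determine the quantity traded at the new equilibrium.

7.875

Before the shock: 21 - 3P = 5P - 19 ⇒ 40 = 8P ⇒ P = 5, q = 6.
Since sellers receive the price plus the subsidy, the effective supply curve becomes qs = 5P - 14.
Clearing the new market: 21 - 3P = 5P - 14, so P = 4.375 and q = 7.875.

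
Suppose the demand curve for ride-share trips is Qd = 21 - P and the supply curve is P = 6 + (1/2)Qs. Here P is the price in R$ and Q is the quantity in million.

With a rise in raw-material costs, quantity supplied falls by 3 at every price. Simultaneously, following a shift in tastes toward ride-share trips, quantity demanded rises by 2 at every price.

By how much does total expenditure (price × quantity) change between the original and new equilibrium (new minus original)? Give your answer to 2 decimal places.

+20.89

Before the shock: 21 - P = 2P - 12 ⇒ 33 = 3P ⇒ P = 11, Q = 10.
The shock moves the curves to Qd = 23 - P and Qs = 2P - 15.
Clearing the new market: 23 - P = 2P - 15, so P = 38/3 ≈ 12.6667 and Q = 31/3 ≈ 10.3333.
Expenditure moves from 11×10 = 110 to 12.6667×10.3333 = 130.8889; change = +20.89.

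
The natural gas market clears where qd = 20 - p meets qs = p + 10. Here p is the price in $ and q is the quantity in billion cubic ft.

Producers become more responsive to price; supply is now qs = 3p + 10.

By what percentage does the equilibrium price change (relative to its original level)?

Original equilibrium: 20 - p = p + 10 gives 10 = 2p, so p = 5 and q = 15.
The shock moves the curves to qd = 20 - p and qs = 3p + 10.
Equate the new curves: 20 - p = 3p + 10, giving 10 = 4p, p = 2.5, q = 17.5.
%Δp = (2.5 − 5) / 5 × 100 = -50%.

-50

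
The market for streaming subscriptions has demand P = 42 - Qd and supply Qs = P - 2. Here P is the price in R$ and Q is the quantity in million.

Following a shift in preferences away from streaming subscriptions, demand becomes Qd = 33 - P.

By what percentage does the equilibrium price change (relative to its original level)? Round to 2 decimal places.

Solve the original market: 42 - P = P - 2, hence P = 22 and Q = 20.
After the shift, demand is Qd = 33 - P and supply is Qs = P - 2.
Equate the new curves: 33 - P = P - 2, giving 35 = 2P, P = 17.5, Q = 15.5.
%ΔP = (17.5 − 22) / 22 × 100 = -20.45%.

-20.45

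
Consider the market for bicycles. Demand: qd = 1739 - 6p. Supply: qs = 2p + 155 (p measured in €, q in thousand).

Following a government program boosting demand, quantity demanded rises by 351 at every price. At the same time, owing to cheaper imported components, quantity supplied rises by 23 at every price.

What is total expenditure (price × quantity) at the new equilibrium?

Initially, 1739 - 6p = 2p + 155, so 1584 = 8p and p = 198, q = 551.
The new curves are qd = 2090 - 6p (demand) and qs = 2p + 178 (supply).
Clearing the new market: 2090 - 6p = 2p + 178, so p = 239 and q = 656.
New expenditure = 239 × 656 = 156784.

156784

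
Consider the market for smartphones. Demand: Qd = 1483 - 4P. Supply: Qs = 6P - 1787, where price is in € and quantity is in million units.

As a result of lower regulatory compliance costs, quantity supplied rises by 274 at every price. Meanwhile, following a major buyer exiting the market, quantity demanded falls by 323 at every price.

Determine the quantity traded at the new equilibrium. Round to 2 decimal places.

90.80

Solve the original market: 1483 - 4P = 6P - 1787, hence P = 327 and Q = 175.
The shock moves the curves to Qd = 1160 - 4P and Qs = 6P - 1513.
Equate the new curves: 1160 - 4P = 6P - 1513, giving 2673 = 10P, P = 267.3, Q = 90.8.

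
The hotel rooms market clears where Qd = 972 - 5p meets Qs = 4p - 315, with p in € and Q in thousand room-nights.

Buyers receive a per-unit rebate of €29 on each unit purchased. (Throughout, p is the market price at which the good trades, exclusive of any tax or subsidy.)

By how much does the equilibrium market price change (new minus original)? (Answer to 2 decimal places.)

Solve the original market: 972 - 5p = 4p - 315, hence p = 143 and Q = 257.
Since buyers' out-of-pocket price is the market price minus the rebate, the effective demand curve becomes Qd = 1117 - 5p.
New equilibrium: 1117 - 5p = 4p - 315 ⇒ 1432 = 9p ⇒ p = 1432/9 ≈ 159.1111, Q = 2893/9 ≈ 321.4444.
Δp = 159.1111 − 143 = +16.11.

+16.11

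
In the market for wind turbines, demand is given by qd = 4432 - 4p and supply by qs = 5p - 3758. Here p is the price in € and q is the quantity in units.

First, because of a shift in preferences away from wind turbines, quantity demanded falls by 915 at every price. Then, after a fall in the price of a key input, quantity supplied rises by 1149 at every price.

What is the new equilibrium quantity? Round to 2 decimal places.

794.33

Initially, 4432 - 4p = 5p - 3758, so 8190 = 9p and p = 910, q = 792.
The new curves are qd = 3517 - 4p (demand) and qs = 5p - 2609 (supply).
Setting them equal: 3517 - 4p = 5p - 2609 → 6126 = 9p, so p = 2042/3 ≈ 680.6667 and q = 2383/3 ≈ 794.3333.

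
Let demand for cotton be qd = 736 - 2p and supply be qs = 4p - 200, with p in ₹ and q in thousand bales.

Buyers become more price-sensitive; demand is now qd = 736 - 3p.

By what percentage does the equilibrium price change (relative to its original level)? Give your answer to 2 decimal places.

-14.29

Original equilibrium: 736 - 2p = 4p - 200 gives 936 = 6p, so p = 156 and q = 424.
With the change applied: demand qd = 736 - 3p, supply qs = 4p - 200.
Setting them equal: 736 - 3p = 4p - 200 → 936 = 7p, so p = 936/7 ≈ 133.7143 and q = 2344/7 ≈ 334.8571.
%Δp = (133.7143 − 156) / 156 × 100 = -14.29%.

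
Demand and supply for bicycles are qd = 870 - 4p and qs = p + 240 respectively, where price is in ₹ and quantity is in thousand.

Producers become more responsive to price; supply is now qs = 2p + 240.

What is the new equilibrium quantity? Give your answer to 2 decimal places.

450.00

Solve the original market: 870 - 4p = p + 240, hence p = 126 and q = 366.
The new curves are qd = 870 - 4p (demand) and qs = 2p + 240 (supply).
Setting them equal: 870 - 4p = 2p + 240 → 630 = 6p, so p = 105 and q = 450.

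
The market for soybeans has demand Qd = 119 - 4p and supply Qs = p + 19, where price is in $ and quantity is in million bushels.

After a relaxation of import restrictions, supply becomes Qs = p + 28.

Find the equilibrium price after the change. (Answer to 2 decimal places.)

18.20

Original equilibrium: 119 - 4p = p + 19 gives 100 = 5p, so p = 20 and Q = 39.
After the shift, demand is Qd = 119 - 4p and supply is Qs = p + 28.
Clearing the new market: 119 - 4p = p + 28, so p = 18.2 and Q = 46.2.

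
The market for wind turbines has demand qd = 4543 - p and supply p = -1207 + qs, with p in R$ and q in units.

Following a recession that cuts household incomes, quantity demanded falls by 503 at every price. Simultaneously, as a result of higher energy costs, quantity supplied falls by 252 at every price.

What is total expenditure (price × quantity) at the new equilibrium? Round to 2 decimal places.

Original equilibrium: 4543 - p = p + 1207 gives 3336 = 2p, so p = 1668 and q = 2875.
With the change applied: demand qd = 4040 - p, supply qs = p + 955.
New equilibrium: 4040 - p = p + 955 ⇒ 3085 = 2p ⇒ p = 1542.5, q = 2497.5.
New expenditure = 1542.5 × 2497.5 = 3852393.75.

3852393.75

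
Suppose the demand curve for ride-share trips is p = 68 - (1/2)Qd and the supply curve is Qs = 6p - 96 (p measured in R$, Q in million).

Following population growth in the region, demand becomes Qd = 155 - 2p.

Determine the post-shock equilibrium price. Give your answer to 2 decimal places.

Original equilibrium: 136 - 2p = 6p - 96 gives 232 = 8p, so p = 29 and Q = 78.
After the shift, demand is Qd = 155 - 2p and supply is Qs = 6p - 96.
Setting them equal: 155 - 2p = 6p - 96 → 251 = 8p, so p = 31.375 and Q = 92.25.

31.38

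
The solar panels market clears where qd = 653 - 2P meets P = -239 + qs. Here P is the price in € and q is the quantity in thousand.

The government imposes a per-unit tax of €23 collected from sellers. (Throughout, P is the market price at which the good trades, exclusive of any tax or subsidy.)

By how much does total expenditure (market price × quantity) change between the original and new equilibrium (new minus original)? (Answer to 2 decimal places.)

+656.78

Solve the original market: 653 - 2P = P + 239, hence P = 138 and q = 377.
Since sellers keep the price net of the tax, the effective supply curve becomes qs = P + 216.
New equilibrium: 653 - 2P = P + 216 ⇒ 437 = 3P ⇒ P = 437/3 ≈ 145.6667, q = 1085/3 ≈ 361.6667.
Expenditure moves from 138×377 = 52026 to 145.6667×361.6667 = 52682.7778; change = +656.78.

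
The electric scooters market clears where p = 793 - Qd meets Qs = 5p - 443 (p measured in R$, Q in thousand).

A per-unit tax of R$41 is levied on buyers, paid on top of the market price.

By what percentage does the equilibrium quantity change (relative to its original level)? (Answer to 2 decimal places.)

Before the shock: 793 - p = 5p - 443 ⇒ 1236 = 6p ⇒ p = 206, Q = 587.
Since buyers pay the price plus the tax, the effective demand curve becomes Qd = 752 - p.
Equate the new curves: 752 - p = 5p - 443, giving 1195 = 6p, p = 1195/6 ≈ 199.1667, Q = 3317/6 ≈ 552.8333.
%ΔQ = (552.8333 − 587) / 587 × 100 = -5.82%.

-5.82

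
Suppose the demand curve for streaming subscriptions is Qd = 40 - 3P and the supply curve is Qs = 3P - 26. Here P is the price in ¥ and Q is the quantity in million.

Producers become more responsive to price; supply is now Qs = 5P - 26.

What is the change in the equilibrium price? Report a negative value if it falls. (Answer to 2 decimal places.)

-2.75

Original equilibrium: 40 - 3P = 3P - 26 gives 66 = 6P, so P = 11 and Q = 7.
The shock moves the curves to Qd = 40 - 3P and Qs = 5P - 26.
Clearing the new market: 40 - 3P = 5P - 26, so P = 8.25 and Q = 15.25.
ΔP = 8.25 − 11 = -2.75.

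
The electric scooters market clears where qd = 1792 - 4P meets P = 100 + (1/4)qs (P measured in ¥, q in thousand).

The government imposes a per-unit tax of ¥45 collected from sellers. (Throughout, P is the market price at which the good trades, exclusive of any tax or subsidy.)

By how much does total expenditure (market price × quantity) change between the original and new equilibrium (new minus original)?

Original equilibrium: 1792 - 4P = 4P - 400 gives 2192 = 8P, so P = 274 and q = 696.
Since sellers keep the price net of the tax, the effective supply curve becomes qs = 4P - 580.
Equate the new curves: 1792 - 4P = 4P - 580, giving 2372 = 8P, P = 296.5, q = 606.
Expenditure moves from 274×696 = 190704 to 296.5×606 = 179679; change = -11025.

-11025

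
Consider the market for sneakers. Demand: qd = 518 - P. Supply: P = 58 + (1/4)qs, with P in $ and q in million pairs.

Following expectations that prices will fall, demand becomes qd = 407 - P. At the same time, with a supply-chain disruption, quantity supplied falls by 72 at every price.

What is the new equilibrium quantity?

Solve the original market: 518 - P = 4P - 232, hence P = 150 and q = 368.
The shock moves the curves to qd = 407 - P and qs = 4P - 304.
Setting them equal: 407 - P = 4P - 304 → 711 = 5P, so P = 142.2 and q = 264.8.

264.8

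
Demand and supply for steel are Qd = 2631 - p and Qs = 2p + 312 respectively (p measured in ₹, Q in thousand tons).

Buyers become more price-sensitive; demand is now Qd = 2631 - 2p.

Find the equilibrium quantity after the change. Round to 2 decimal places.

1471.50

Solve the original market: 2631 - p = 2p + 312, hence p = 773 and Q = 1858.
The shock moves the curves to Qd = 2631 - 2p and Qs = 2p + 312.
Setting them equal: 2631 - 2p = 2p + 312 → 2319 = 4p, so p = 579.75 and Q = 1471.5.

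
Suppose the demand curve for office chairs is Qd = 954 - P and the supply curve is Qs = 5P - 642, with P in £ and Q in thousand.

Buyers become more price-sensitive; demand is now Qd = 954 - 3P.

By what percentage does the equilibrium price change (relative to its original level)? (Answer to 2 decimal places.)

-25.00

Solve the original market: 954 - P = 5P - 642, hence P = 266 and Q = 688.
The shock moves the curves to Qd = 954 - 3P and Qs = 5P - 642.
New equilibrium: 954 - 3P = 5P - 642 ⇒ 1596 = 8P ⇒ P = 199.5, Q = 355.5.
%ΔP = (199.5 − 266) / 266 × 100 = -25.00%.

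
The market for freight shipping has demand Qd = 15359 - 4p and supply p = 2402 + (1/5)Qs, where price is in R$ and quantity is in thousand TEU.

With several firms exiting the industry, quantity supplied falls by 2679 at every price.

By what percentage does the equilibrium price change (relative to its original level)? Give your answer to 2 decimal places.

+9.79

Solve the original market: 15359 - 4p = 5p - 12010, hence p = 3041 and Q = 3195.
The shock moves the curves to Qd = 15359 - 4p and Qs = 5p - 14689.
New equilibrium: 15359 - 4p = 5p - 14689 ⇒ 30048 = 9p ⇒ p = 10016/3 ≈ 3338.6667, Q = 6013/3 ≈ 2004.3333.
%Δp = (3338.6667 − 3041) / 3041 × 100 = +9.79%.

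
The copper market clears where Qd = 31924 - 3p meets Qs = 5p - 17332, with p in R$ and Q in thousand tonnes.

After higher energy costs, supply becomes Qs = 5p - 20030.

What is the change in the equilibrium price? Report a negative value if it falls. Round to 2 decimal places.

+337.25

Solve the original market: 31924 - 3p = 5p - 17332, hence p = 6157 and Q = 13453.
After the shift, demand is Qd = 31924 - 3p and supply is Qs = 5p - 20030.
Clearing the new market: 31924 - 3p = 5p - 20030, so p = 6494.25 and Q = 12441.25.
Δp = 6494.25 − 6157 = +337.25.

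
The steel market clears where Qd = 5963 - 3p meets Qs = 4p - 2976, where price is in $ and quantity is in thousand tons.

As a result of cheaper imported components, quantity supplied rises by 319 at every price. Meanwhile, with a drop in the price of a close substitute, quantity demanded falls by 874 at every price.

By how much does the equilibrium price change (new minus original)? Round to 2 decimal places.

-170.43

Solve the original market: 5963 - 3p = 4p - 2976, hence p = 1277 and Q = 2132.
With the change applied: demand Qd = 5089 - 3p, supply Qs = 4p - 2657.
Equate the new curves: 5089 - 3p = 4p - 2657, giving 7746 = 7p, p = 7746/7 ≈ 1106.5714, Q = 12385/7 ≈ 1769.2857.
Δp = 1106.5714 − 1277 = -170.43.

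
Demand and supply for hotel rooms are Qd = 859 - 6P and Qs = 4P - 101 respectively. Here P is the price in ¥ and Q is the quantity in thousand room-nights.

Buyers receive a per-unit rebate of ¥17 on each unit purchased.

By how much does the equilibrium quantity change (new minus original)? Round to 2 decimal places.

Solve the original market: 859 - 6P = 4P - 101, hence P = 96 and Q = 283.
Since buyers' out-of-pocket price is the market price minus the rebate, the effective demand curve becomes Qd = 961 - 6P.
New equilibrium: 961 - 6P = 4P - 101 ⇒ 1062 = 10P ⇒ P = 106.2, Q = 323.8.
ΔQ = 323.8 − 283 = +40.80.

+40.80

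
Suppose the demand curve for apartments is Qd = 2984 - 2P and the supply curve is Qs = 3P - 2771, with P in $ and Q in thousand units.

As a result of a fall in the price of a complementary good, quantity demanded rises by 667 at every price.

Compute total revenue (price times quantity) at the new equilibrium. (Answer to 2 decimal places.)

Before the shock: 2984 - 2P = 3P - 2771 ⇒ 5755 = 5P ⇒ P = 1151, Q = 682.
The new curves are Qd = 3651 - 2P (demand) and Qs = 3P - 2771 (supply).
Clearing the new market: 3651 - 2P = 3P - 2771, so P = 1284.4 and Q = 1082.2.
New expenditure = 1284.4 × 1082.2 = 1389977.68.

1389977.68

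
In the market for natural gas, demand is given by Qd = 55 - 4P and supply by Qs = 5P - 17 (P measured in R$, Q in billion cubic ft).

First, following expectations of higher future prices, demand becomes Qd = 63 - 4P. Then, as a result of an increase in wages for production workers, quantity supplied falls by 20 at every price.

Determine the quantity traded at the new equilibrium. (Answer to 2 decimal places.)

18.56

Before the shock: 55 - 4P = 5P - 17 ⇒ 72 = 9P ⇒ P = 8, Q = 23.
After the shift, demand is Qd = 63 - 4P and supply is Qs = 5P - 37.
Equate the new curves: 63 - 4P = 5P - 37, giving 100 = 9P, P = 100/9 ≈ 11.1111, Q = 167/9 ≈ 18.5556.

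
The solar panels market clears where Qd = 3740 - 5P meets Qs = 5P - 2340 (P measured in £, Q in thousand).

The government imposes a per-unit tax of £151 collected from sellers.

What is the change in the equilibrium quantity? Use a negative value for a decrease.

-377.5

Solve the original market: 3740 - 5P = 5P - 2340, hence P = 608 and Q = 700.
Since sellers keep the price net of the tax, the effective supply curve becomes Qs = 5P - 3095.
New equilibrium: 3740 - 5P = 5P - 3095 ⇒ 6835 = 10P ⇒ P = 683.5, Q = 322.5.
ΔQ = 322.5 − 700 = -377.5.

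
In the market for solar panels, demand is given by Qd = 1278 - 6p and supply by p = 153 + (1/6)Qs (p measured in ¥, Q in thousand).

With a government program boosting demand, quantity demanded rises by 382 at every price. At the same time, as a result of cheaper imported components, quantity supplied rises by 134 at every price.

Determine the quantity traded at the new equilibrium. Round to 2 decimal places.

438.00

Original equilibrium: 1278 - 6p = 6p - 918 gives 2196 = 12p, so p = 183 and Q = 180.
The new curves are Qd = 1660 - 6p (demand) and Qs = 6p - 784 (supply).
Setting them equal: 1660 - 6p = 6p - 784 → 2444 = 12p, so p = 611/3 ≈ 203.6667 and Q = 438.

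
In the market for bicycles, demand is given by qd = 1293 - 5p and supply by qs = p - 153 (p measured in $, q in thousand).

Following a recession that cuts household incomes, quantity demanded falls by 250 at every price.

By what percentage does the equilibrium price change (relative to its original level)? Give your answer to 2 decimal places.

-17.29

Initially, 1293 - 5p = p - 153, so 1446 = 6p and p = 241, q = 88.
The new curves are qd = 1043 - 5p (demand) and qs = p - 153 (supply).
Clearing the new market: 1043 - 5p = p - 153, so p = 598/3 ≈ 199.3333 and q = 139/3 ≈ 46.3333.
%Δp = (199.3333 − 241) / 241 × 100 = -17.29%.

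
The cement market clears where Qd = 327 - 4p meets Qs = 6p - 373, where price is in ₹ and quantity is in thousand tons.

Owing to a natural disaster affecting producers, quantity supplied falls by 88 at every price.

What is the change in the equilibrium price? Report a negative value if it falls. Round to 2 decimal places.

+8.80

Initially, 327 - 4p = 6p - 373, so 700 = 10p and p = 70, Q = 47.
The new curves are Qd = 327 - 4p (demand) and Qs = 6p - 461 (supply).
New equilibrium: 327 - 4p = 6p - 461 ⇒ 788 = 10p ⇒ p = 78.8, Q = 11.8.
Δp = 78.8 − 70 = +8.80.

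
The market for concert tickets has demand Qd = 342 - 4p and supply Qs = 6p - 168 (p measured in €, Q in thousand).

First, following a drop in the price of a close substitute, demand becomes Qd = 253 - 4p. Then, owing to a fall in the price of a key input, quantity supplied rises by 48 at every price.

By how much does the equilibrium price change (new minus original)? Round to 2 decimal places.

Initially, 342 - 4p = 6p - 168, so 510 = 10p and p = 51, Q = 138.
The shock moves the curves to Qd = 253 - 4p and Qs = 6p - 120.
Clearing the new market: 253 - 4p = 6p - 120, so p = 37.3 and Q = 103.8.
Δp = 37.3 − 51 = -13.70.

-13.70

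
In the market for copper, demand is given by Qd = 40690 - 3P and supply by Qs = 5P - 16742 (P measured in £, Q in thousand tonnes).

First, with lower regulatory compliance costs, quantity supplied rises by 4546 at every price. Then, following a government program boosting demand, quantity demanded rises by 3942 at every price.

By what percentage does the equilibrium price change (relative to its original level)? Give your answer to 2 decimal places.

Before the shock: 40690 - 3P = 5P - 16742 ⇒ 57432 = 8P ⇒ P = 7179, Q = 19153.
The shock moves the curves to Qd = 44632 - 3P and Qs = 5P - 12196.
New equilibrium: 44632 - 3P = 5P - 12196 ⇒ 56828 = 8P ⇒ P = 7103.5, Q = 23321.5.
%ΔP = (7103.5 − 7179) / 7179 × 100 = -1.05%.

-1.05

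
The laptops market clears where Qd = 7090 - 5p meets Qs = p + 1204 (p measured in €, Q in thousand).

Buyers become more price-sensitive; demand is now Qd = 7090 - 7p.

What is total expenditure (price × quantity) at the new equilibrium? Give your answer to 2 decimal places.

Solve the original market: 7090 - 5p = p + 1204, hence p = 981 and Q = 2185.
After the shift, demand is Qd = 7090 - 7p and supply is Qs = p + 1204.
Setting them equal: 7090 - 7p = p + 1204 → 5886 = 8p, so p = 735.75 and Q = 1939.75.
New expenditure = 735.75 × 1939.75 = 1427171.06.

1427171.06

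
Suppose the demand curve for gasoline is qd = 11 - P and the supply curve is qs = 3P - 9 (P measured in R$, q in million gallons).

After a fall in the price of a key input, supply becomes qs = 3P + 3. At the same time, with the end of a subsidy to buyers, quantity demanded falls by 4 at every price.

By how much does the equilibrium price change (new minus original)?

Before the shock: 11 - P = 3P - 9 ⇒ 20 = 4P ⇒ P = 5, q = 6.
The shock moves the curves to qd = 7 - P and qs = 3P + 3.
Equate the new curves: 7 - P = 3P + 3, giving 4 = 4P, P = 1, q = 6.
ΔP = 1 − 5 = -4.

-4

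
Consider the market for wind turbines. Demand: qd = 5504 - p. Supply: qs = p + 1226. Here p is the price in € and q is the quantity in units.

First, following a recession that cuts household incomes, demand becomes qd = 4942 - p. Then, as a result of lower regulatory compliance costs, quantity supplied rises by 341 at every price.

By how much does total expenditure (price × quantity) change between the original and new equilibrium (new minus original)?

Before the shock: 5504 - p = p + 1226 ⇒ 4278 = 2p ⇒ p = 2139, q = 3365.
After the shift, demand is qd = 4942 - p and supply is qs = p + 1567.
Setting them equal: 4942 - p = p + 1567 → 3375 = 2p, so p = 1687.5 and q = 3254.5.
Expenditure moves from 2139×3365 = 7197735 to 1687.5×3254.5 = 5491968.75; change = -1705766.25.

-1705766.25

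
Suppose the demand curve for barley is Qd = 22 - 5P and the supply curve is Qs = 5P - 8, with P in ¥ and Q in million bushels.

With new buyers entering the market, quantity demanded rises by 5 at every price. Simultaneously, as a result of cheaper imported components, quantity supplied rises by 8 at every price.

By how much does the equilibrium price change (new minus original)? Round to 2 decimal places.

Before the shock: 22 - 5P = 5P - 8 ⇒ 30 = 10P ⇒ P = 3, Q = 7.
The shock moves the curves to Qd = 27 - 5P and Qs = 5P.
Setting them equal: 27 - 5P = 5P → 27 = 10P, so P = 2.7 and Q = 13.5.
ΔP = 2.7 − 3 = -0.30.

-0.30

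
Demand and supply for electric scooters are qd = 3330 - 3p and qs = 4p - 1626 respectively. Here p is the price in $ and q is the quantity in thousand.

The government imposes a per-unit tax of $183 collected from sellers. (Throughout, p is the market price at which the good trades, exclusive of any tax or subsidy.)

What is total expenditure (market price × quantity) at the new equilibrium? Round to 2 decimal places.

725045.88

Before the shock: 3330 - 3p = 4p - 1626 ⇒ 4956 = 7p ⇒ p = 708, q = 1206.
Since sellers keep the price net of the tax, the effective supply curve becomes qs = 4p - 2358.
New equilibrium: 3330 - 3p = 4p - 2358 ⇒ 5688 = 7p ⇒ p = 5688/7 ≈ 812.5714, q = 6246/7 ≈ 892.2857.
New expenditure = 812.5714 × 892.2857 = 725045.88.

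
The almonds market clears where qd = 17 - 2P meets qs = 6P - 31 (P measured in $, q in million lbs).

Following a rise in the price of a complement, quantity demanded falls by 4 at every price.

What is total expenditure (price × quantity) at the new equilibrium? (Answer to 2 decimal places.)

Initially, 17 - 2P = 6P - 31, so 48 = 8P and P = 6, q = 5.
After the shift, demand is qd = 13 - 2P and supply is qs = 6P - 31.
Setting them equal: 13 - 2P = 6P - 31 → 44 = 8P, so P = 5.5 and q = 2.
New expenditure = 5.5 × 2 = 11.00.

11.00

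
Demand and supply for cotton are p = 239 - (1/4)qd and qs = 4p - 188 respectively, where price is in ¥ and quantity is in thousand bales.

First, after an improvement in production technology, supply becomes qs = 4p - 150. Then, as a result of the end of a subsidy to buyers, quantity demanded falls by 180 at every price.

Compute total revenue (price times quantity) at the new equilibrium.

36229.75

Initially, 956 - 4p = 4p - 188, so 1144 = 8p and p = 143, q = 384.
After the shift, demand is qd = 776 - 4p and supply is qs = 4p - 150.
New equilibrium: 776 - 4p = 4p - 150 ⇒ 926 = 8p ⇒ p = 115.75, q = 313.
New expenditure = 115.75 × 313 = 36229.75.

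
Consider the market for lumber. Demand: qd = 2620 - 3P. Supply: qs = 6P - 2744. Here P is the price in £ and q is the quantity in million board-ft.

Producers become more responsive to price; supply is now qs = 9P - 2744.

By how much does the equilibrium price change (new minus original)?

Initially, 2620 - 3P = 6P - 2744, so 5364 = 9P and P = 596, q = 832.
After the shift, demand is qd = 2620 - 3P and supply is qs = 9P - 2744.
Clearing the new market: 2620 - 3P = 9P - 2744, so P = 447 and q = 1279.
ΔP = 447 − 596 = -149.

-149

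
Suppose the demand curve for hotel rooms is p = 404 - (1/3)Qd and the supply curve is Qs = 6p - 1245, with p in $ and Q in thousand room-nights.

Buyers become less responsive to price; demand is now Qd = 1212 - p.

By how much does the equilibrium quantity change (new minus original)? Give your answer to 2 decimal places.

Original equilibrium: 1212 - 3p = 6p - 1245 gives 2457 = 9p, so p = 273 and Q = 393.
The new curves are Qd = 1212 - p (demand) and Qs = 6p - 1245 (supply).
New equilibrium: 1212 - p = 6p - 1245 ⇒ 2457 = 7p ⇒ p = 351, Q = 861.
ΔQ = 861 − 393 = +468.00.

+468.00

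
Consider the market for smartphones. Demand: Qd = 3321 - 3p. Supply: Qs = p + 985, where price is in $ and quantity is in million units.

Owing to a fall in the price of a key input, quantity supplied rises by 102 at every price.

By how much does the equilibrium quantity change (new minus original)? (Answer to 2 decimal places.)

+76.50

Initially, 3321 - 3p = p + 985, so 2336 = 4p and p = 584, Q = 1569.
The shock moves the curves to Qd = 3321 - 3p and Qs = p + 1087.
New equilibrium: 3321 - 3p = p + 1087 ⇒ 2234 = 4p ⇒ p = 558.5, Q = 1645.5.
ΔQ = 1645.5 − 1569 = +76.50.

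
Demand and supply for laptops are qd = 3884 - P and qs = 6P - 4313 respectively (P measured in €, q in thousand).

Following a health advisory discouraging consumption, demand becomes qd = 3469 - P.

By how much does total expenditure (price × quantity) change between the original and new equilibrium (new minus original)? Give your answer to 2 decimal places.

Initially, 3884 - P = 6P - 4313, so 8197 = 7P and P = 1171, q = 2713.
After the shift, demand is qd = 3469 - P and supply is qs = 6P - 4313.
Equate the new curves: 3469 - P = 6P - 4313, giving 7782 = 7P, P = 7782/7 ≈ 1111.7143, q = 16501/7 ≈ 2357.2857.
Expenditure moves from 1171×2713 = 3176923 to 1111.7143×2357.2857 = 2620628.2041; change = -556294.80.

-556294.80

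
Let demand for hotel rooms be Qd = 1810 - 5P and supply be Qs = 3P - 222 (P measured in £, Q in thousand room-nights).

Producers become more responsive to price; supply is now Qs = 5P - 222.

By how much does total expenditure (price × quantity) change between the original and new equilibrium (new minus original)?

+24180.8

Initially, 1810 - 5P = 3P - 222, so 2032 = 8P and P = 254, Q = 540.
The new curves are Qd = 1810 - 5P (demand) and Qs = 5P - 222 (supply).
Setting them equal: 1810 - 5P = 5P - 222 → 2032 = 10P, so P = 203.2 and Q = 794.
Expenditure moves from 254×540 = 137160 to 203.2×794 = 161340.8; change = +24180.8.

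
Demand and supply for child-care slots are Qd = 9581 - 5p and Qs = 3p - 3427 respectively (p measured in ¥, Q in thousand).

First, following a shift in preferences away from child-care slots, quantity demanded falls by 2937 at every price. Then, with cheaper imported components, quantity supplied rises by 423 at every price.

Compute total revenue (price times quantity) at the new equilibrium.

Original equilibrium: 9581 - 5p = 3p - 3427 gives 13008 = 8p, so p = 1626 and Q = 1451.
After the shift, demand is Qd = 6644 - 5p and supply is Qs = 3p - 3004.
Setting them equal: 6644 - 5p = 3p - 3004 → 9648 = 8p, so p = 1206 and Q = 614.
New expenditure = 1206 × 614 = 740484.

740484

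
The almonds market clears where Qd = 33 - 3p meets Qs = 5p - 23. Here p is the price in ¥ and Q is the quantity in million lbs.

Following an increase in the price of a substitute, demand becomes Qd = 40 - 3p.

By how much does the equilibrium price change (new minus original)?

+0.875

Solve the original market: 33 - 3p = 5p - 23, hence p = 7 and Q = 12.
The shock moves the curves to Qd = 40 - 3p and Qs = 5p - 23.
Equate the new curves: 40 - 3p = 5p - 23, giving 63 = 8p, p = 7.875, Q = 16.375.
Δp = 7.875 − 7 = +0.875.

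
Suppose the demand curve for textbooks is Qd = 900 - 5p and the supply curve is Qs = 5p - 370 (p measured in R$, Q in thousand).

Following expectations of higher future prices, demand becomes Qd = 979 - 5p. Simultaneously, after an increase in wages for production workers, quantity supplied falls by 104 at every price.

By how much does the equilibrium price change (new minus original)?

+18.3

Solve the original market: 900 - 5p = 5p - 370, hence p = 127 and Q = 265.
The new curves are Qd = 979 - 5p (demand) and Qs = 5p - 474 (supply).
Setting them equal: 979 - 5p = 5p - 474 → 1453 = 10p, so p = 145.3 and Q = 252.5.
Δp = 145.3 − 127 = +18.3.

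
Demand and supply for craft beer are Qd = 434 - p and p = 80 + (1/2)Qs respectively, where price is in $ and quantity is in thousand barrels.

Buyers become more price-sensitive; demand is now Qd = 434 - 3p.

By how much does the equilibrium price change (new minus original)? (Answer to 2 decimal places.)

-79.20

Original equilibrium: 434 - p = 2p - 160 gives 594 = 3p, so p = 198 and Q = 236.
With the change applied: demand Qd = 434 - 3p, supply Qs = 2p - 160.
New equilibrium: 434 - 3p = 2p - 160 ⇒ 594 = 5p ⇒ p = 118.8, Q = 77.6.
Δp = 118.8 − 198 = -79.20.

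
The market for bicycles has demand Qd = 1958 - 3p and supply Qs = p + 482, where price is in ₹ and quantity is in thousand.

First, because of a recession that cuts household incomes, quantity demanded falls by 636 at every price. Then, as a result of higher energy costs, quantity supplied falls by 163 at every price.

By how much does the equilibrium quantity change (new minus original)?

Solve the original market: 1958 - 3p = p + 482, hence p = 369 and Q = 851.
With the change applied: demand Qd = 1322 - 3p, supply Qs = p + 319.
Clearing the new market: 1322 - 3p = p + 319, so p = 250.75 and Q = 569.75.
ΔQ = 569.75 − 851 = -281.25.

-281.25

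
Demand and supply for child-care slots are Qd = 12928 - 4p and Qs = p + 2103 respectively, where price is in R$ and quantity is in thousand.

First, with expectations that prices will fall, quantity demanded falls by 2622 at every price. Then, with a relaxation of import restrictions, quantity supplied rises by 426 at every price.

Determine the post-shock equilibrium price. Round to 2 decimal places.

Original equilibrium: 12928 - 4p = p + 2103 gives 10825 = 5p, so p = 2165 and Q = 4268.
The shock moves the curves to Qd = 10306 - 4p and Qs = p + 2529.
Clearing the new market: 10306 - 4p = p + 2529, so p = 1555.4 and Q = 4084.4.

1555.40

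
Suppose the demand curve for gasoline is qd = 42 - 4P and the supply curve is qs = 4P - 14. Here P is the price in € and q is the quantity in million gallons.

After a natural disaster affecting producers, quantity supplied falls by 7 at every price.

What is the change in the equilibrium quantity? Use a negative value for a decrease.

-3.5

Solve the original market: 42 - 4P = 4P - 14, hence P = 7 and q = 14.
With the change applied: demand qd = 42 - 4P, supply qs = 4P - 21.
Setting them equal: 42 - 4P = 4P - 21 → 63 = 8P, so P = 7.875 and q = 10.5.
Δq = 10.5 − 14 = -3.5.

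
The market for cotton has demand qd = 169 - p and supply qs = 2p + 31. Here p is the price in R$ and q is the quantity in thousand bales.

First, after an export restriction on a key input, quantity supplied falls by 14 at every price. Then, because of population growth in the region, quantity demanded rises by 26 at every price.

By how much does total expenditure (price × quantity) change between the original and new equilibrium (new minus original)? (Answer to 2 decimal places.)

Original equilibrium: 169 - p = 2p + 31 gives 138 = 3p, so p = 46 and q = 123.
The shock moves the curves to qd = 195 - p and qs = 2p + 17.
New equilibrium: 195 - p = 2p + 17 ⇒ 178 = 3p ⇒ p = 178/3 ≈ 59.3333, q = 407/3 ≈ 135.6667.
Expenditure moves from 46×123 = 5658 to 59.3333×135.6667 = 8049.5556; change = +2391.56.

+2391.56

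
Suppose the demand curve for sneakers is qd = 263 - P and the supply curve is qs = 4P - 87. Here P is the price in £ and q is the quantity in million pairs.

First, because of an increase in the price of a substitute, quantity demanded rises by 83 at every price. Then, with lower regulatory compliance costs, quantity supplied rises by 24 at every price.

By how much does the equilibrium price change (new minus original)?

+11.8

Before the shock: 263 - P = 4P - 87 ⇒ 350 = 5P ⇒ P = 70, q = 193.
The new curves are qd = 346 - P (demand) and qs = 4P - 63 (supply).
New equilibrium: 346 - P = 4P - 63 ⇒ 409 = 5P ⇒ P = 81.8, q = 264.2.
ΔP = 81.8 − 70 = +11.8.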